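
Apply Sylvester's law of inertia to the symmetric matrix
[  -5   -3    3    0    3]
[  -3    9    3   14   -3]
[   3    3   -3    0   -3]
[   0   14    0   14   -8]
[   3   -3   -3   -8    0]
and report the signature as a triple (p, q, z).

step 0: pivot -5 → sign −
step 1: pivot 54/5 → sign +
step 2: pivot -4/3 → sign −
step 3: pivot -7/3 → sign −
step 4: pivot 3/7 → sign +
signature = (2, 3, 0)

Answer: (2, 3, 0)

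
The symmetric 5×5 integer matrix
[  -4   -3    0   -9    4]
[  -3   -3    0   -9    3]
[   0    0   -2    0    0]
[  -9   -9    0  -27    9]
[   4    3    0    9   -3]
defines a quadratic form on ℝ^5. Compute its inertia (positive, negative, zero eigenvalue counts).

step 0: pivot -4 → sign −
step 1: pivot -3/4 → sign −
step 2: pivot -2 → sign −
step 3: pivot 1 → sign +
step 4: row/col 4 already zero → sign 0
signature = (1, 3, 1)

Answer: (1, 3, 1)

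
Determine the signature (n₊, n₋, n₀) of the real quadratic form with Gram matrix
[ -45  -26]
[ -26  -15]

step 0: pivot -45 → sign −
step 1: pivot 1/45 → sign +
signature = (1, 1, 0)

Answer: (1, 1, 0)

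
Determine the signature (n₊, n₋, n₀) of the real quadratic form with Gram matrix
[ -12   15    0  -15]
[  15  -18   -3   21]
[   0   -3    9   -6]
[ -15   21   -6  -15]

step 0: pivot -12 → sign −
step 1: pivot 3/4 → sign +
step 2: pivot -3 → sign −
step 3: row/col 3 already zero → sign 0
signature = (1, 2, 1)

Answer: (1, 2, 1)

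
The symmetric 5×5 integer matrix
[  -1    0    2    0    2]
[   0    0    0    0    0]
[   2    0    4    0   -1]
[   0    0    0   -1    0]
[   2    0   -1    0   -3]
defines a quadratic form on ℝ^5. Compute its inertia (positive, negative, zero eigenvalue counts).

Answer: (1, 3, 1)

Derivation:
step 0: pivot -1 → sign −
step 1: pivot 8 → sign +
step 2: pivot -1 → sign −
step 3: pivot -1/8 → sign −
step 4: row/col 4 already zero → sign 0
signature = (1, 3, 1)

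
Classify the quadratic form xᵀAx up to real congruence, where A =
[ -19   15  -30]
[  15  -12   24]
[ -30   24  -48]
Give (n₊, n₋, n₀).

Answer: (0, 2, 1)

Derivation:
step 0: pivot -19 → sign −
step 1: pivot -3/19 → sign −
step 2: row/col 2 already zero → sign 0
signature = (0, 2, 1)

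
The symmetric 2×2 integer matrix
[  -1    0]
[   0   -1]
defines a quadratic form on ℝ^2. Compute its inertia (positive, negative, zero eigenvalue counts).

Answer: (0, 2, 0)

Derivation:
step 0: pivot -1 → sign −
step 1: pivot -1 → sign −
signature = (0, 2, 0)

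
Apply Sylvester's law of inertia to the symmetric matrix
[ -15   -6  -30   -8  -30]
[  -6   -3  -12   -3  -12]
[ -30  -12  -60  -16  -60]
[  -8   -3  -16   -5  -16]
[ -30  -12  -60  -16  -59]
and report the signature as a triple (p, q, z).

Answer: (1, 3, 1)

Derivation:
step 0: pivot -15 → sign −
step 1: pivot -3/5 → sign −
step 2: pivot -2/3 → sign −
step 3: pivot 1 → sign +
step 4: row/col 4 already zero → sign 0
signature = (1, 3, 1)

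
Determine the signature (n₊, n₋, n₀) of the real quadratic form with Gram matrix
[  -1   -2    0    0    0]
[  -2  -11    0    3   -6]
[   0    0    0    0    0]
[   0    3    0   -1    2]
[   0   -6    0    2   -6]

step 0: pivot -1 → sign −
step 1: pivot -7 → sign −
step 2: pivot 2/7 → sign +
step 3: pivot -2 → sign −
step 4: row/col 4 already zero → sign 0
signature = (1, 3, 1)

Answer: (1, 3, 1)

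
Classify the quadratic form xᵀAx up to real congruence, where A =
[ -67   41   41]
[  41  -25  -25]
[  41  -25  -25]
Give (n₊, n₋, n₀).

Answer: (1, 1, 1)

Derivation:
step 0: pivot -67 → sign −
step 1: pivot 6/67 → sign +
step 2: row/col 2 already zero → sign 0
signature = (1, 1, 1)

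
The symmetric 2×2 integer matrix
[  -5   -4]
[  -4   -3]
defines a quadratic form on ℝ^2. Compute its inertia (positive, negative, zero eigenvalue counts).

step 0: pivot -5 → sign −
step 1: pivot 1/5 → sign +
signature = (1, 1, 0)

Answer: (1, 1, 0)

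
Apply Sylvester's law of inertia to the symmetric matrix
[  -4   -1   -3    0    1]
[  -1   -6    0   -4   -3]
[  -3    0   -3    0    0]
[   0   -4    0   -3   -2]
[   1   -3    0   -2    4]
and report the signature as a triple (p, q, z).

step 0: pivot -4 → sign −
step 1: pivot -23/4 → sign −
step 2: pivot -15/23 → sign −
step 3: pivot 1/5 → sign +
step 4: pivot 1 → sign +
signature = (2, 3, 0)

Answer: (2, 3, 0)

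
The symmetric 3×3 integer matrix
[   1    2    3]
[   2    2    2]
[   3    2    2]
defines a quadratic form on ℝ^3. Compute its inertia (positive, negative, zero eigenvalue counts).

Answer: (2, 1, 0)

Derivation:
step 0: pivot 1 → sign +
step 1: pivot -2 → sign −
step 2: pivot 1 → sign +
signature = (2, 1, 0)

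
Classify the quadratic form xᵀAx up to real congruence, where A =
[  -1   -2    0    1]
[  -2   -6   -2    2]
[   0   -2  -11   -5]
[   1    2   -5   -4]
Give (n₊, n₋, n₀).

Answer: (0, 4, 0)

Derivation:
step 0: pivot -1 → sign −
step 1: pivot -2 → sign −
step 2: pivot -9 → sign −
step 3: pivot -2/9 → sign −
signature = (0, 4, 0)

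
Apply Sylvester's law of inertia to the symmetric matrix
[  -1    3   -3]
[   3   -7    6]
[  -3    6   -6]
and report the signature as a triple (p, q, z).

Answer: (1, 2, 0)

Derivation:
step 0: pivot -1 → sign −
step 1: pivot 2 → sign +
step 2: pivot -3/2 → sign −
signature = (1, 2, 0)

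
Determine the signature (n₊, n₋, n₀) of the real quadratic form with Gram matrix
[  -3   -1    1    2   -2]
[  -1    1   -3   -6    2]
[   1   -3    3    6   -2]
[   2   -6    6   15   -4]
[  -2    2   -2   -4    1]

Answer: (3, 2, 0)

Derivation:
step 0: pivot -3 → sign −
step 1: pivot 4/3 → sign +
step 2: pivot -5 → sign −
step 3: pivot 3 → sign +
step 4: pivot 1/5 → sign +
signature = (3, 2, 0)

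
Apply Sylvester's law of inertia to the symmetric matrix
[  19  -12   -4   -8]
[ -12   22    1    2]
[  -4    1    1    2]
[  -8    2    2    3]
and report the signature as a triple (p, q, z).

step 0: pivot 19 → sign +
step 1: pivot 274/19 → sign +
step 2: pivot -1/274 → sign −
step 3: pivot -1 → sign −
signature = (2, 2, 0)

Answer: (2, 2, 0)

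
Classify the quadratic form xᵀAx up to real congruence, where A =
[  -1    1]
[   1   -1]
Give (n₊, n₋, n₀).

Answer: (0, 1, 1)

Derivation:
step 0: pivot -1 → sign −
step 1: row/col 1 already zero → sign 0
signature = (0, 1, 1)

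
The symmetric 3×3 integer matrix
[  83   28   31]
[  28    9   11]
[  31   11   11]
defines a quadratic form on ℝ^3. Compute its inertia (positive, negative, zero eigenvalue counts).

step 0: pivot 83 → sign +
step 1: pivot -37/83 → sign −
step 2: pivot 3/37 → sign +
signature = (2, 1, 0)

Answer: (2, 1, 0)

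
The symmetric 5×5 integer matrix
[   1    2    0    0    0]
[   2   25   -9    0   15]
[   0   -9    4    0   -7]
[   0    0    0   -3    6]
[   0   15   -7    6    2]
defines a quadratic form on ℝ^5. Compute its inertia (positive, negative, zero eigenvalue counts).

step 0: pivot 1 → sign +
step 1: pivot 21 → sign +
step 2: pivot 1/7 → sign +
step 3: pivot -3 → sign −
step 4: pivot 1 → sign +
signature = (4, 1, 0)

Answer: (4, 1, 0)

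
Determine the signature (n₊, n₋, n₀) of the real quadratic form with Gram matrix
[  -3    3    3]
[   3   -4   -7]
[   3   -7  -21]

Answer: (0, 3, 0)

Derivation:
step 0: pivot -3 → sign −
step 1: pivot -1 → sign −
step 2: pivot -2 → sign −
signature = (0, 3, 0)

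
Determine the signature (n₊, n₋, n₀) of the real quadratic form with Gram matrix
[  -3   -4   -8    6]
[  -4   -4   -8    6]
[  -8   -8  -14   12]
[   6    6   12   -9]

Answer: (2, 1, 1)

Derivation:
step 0: pivot -3 → sign −
step 1: pivot 4/3 → sign +
step 2: pivot 2 → sign +
step 3: row/col 3 already zero → sign 0
signature = (2, 1, 1)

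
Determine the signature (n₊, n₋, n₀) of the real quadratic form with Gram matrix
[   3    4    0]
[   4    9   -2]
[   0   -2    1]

Answer: (2, 1, 0)

Derivation:
step 0: pivot 3 → sign +
step 1: pivot 11/3 → sign +
step 2: pivot -1/11 → sign −
signature = (2, 1, 0)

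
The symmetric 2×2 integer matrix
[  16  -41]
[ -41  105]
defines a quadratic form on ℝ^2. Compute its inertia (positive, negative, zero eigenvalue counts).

Answer: (1, 1, 0)

Derivation:
step 0: pivot 16 → sign +
step 1: pivot -1/16 → sign −
signature = (1, 1, 0)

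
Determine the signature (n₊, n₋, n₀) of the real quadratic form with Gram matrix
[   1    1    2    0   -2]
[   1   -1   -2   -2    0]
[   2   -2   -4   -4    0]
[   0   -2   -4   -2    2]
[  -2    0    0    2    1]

Answer: (1, 2, 2)

Derivation:
step 0: pivot 1 → sign +
step 1: pivot -2 → sign −
step 2: pivot -1 → sign −
step 3: row/col 3 already zero → sign 0
step 4: row/col 4 already zero → sign 0
signature = (1, 2, 2)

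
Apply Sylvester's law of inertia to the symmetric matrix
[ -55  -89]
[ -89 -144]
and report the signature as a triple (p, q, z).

step 0: pivot -55 → sign −
step 1: pivot 1/55 → sign +
signature = (1, 1, 0)

Answer: (1, 1, 0)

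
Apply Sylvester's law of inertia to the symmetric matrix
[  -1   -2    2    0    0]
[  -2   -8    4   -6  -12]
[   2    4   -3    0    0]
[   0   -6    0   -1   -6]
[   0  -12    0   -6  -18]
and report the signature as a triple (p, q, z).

step 0: pivot -1 → sign −
step 1: pivot -4 → sign −
step 2: pivot 1 → sign +
step 3: pivot 8 → sign +
step 4: row/col 4 already zero → sign 0
signature = (2, 2, 1)

Answer: (2, 2, 1)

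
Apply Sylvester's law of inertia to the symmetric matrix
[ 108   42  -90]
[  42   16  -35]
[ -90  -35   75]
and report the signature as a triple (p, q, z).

Answer: (1, 1, 1)

Derivation:
step 0: pivot 108 → sign +
step 1: pivot -1/3 → sign −
step 2: row/col 2 already zero → sign 0
signature = (1, 1, 1)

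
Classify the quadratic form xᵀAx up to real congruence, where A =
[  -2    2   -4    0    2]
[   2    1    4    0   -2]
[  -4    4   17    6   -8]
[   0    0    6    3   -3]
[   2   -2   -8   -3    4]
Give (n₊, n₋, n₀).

Answer: (4, 1, 0)

Derivation:
step 0: pivot -2 → sign −
step 1: pivot 3 → sign +
step 2: pivot 25 → sign +
step 3: pivot 39/25 → sign +
step 4: pivot 3/13 → sign +
signature = (4, 1, 0)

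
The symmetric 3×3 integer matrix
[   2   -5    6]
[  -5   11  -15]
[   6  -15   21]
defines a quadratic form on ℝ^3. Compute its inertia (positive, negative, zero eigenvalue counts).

step 0: pivot 2 → sign +
step 1: pivot -3/2 → sign −
step 2: pivot 3 → sign +
signature = (2, 1, 0)

Answer: (2, 1, 0)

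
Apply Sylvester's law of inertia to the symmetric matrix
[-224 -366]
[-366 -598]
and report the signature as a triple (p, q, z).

step 0: pivot -224 → sign −
step 1: pivot 1/56 → sign +
signature = (1, 1, 0)

Answer: (1, 1, 0)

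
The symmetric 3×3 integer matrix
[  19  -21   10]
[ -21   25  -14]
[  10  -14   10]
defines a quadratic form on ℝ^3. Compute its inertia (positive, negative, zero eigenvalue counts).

step 0: pivot 19 → sign +
step 1: pivot 34/19 → sign +
step 2: pivot -2/17 → sign −
signature = (2, 1, 0)

Answer: (2, 1, 0)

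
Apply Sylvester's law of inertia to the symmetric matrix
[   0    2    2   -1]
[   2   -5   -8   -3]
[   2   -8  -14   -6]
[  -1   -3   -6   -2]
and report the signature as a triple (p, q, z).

step 0: pivot -5 → sign −
step 1: pivot 4/5 → sign +
step 2: pivot -3 → sign −
step 3: pivot 1/2 → sign +
signature = (2, 2, 0)

Answer: (2, 2, 0)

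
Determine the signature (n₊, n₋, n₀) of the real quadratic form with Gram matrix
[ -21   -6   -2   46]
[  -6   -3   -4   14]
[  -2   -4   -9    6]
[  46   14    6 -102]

step 0: pivot -21 → sign −
step 1: pivot -9/7 → sign −
step 2: pivot 1/3 → sign +
step 3: pivot -2 → sign −
signature = (1, 3, 0)

Answer: (1, 3, 0)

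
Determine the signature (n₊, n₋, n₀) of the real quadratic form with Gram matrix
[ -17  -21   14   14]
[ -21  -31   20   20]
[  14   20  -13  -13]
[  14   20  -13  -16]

Answer: (0, 4, 0)

Derivation:
step 0: pivot -17 → sign −
step 1: pivot -86/17 → sign −
step 2: pivot -1/43 → sign −
step 3: pivot -3 → sign −
signature = (0, 4, 0)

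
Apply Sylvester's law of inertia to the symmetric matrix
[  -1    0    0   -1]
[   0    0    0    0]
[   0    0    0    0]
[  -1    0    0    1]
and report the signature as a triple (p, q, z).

Answer: (1, 1, 2)

Derivation:
step 0: pivot -1 → sign −
step 1: pivot 2 → sign +
step 2: row/col 2 already zero → sign 0
step 3: row/col 3 already zero → sign 0
signature = (1, 1, 2)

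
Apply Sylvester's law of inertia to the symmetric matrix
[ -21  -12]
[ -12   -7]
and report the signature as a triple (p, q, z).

step 0: pivot -21 → sign −
step 1: pivot -1/7 → sign −
signature = (0, 2, 0)

Answer: (0, 2, 0)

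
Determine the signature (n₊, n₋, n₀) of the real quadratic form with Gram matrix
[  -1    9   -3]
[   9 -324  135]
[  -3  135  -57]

Answer: (0, 2, 1)

Derivation:
step 0: pivot -1 → sign −
step 1: pivot -243 → sign −
step 2: row/col 2 already zero → sign 0
signature = (0, 2, 1)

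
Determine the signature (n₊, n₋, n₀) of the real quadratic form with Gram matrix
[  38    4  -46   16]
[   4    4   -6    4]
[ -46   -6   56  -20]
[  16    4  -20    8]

step 0: pivot 38 → sign +
step 1: pivot 68/19 → sign +
step 2: pivot -1/17 → sign −
step 3: row/col 3 already zero → sign 0
signature = (2, 1, 1)

Answer: (2, 1, 1)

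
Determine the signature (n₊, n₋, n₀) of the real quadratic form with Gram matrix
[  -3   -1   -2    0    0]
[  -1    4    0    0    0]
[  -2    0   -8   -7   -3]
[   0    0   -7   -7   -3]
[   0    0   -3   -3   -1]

Answer: (3, 2, 0)

Derivation:
step 0: pivot -3 → sign −
step 1: pivot 13/3 → sign +
step 2: pivot -88/13 → sign −
step 3: pivot 21/88 → sign +
step 4: pivot 2/7 → sign +
signature = (3, 2, 0)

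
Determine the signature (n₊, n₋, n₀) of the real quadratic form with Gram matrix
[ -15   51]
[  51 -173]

Answer: (1, 1, 0)

Derivation:
step 0: pivot -15 → sign −
step 1: pivot 2/5 → sign +
signature = (1, 1, 0)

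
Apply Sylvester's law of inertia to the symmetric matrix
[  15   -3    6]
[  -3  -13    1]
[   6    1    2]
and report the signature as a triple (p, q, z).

step 0: pivot 15 → sign +
step 1: pivot -68/5 → sign −
step 2: pivot -3/68 → sign −
signature = (1, 2, 0)

Answer: (1, 2, 0)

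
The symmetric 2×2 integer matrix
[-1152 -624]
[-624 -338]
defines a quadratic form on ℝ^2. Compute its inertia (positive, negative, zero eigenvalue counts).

step 0: pivot -1152 → sign −
step 1: row/col 1 already zero → sign 0
signature = (0, 1, 1)

Answer: (0, 1, 1)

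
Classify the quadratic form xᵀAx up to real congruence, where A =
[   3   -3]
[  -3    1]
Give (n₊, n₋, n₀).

step 0: pivot 3 → sign +
step 1: pivot -2 → sign −
signature = (1, 1, 0)

Answer: (1, 1, 0)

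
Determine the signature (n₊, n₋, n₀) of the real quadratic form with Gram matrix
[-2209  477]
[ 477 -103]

Answer: (1, 1, 0)

Derivation:
step 0: pivot -2209 → sign −
step 1: pivot 2/2209 → sign +
signature = (1, 1, 0)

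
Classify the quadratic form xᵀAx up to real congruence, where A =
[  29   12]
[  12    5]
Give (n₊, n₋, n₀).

Answer: (2, 0, 0)

Derivation:
step 0: pivot 29 → sign +
step 1: pivot 1/29 → sign +
signature = (2, 0, 0)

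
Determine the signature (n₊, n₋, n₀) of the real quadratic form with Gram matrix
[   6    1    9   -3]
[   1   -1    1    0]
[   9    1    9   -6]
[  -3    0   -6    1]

Answer: (2, 2, 0)

Derivation:
step 0: pivot 6 → sign +
step 1: pivot -7/6 → sign −
step 2: pivot -30/7 → sign −
step 3: pivot 2/5 → sign +
signature = (2, 2, 0)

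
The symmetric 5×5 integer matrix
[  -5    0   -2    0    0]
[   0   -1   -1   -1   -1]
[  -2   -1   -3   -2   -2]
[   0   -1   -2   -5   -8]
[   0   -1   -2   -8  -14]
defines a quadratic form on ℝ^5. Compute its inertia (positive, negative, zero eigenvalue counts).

step 0: pivot -5 → sign −
step 1: pivot -1 → sign −
step 2: pivot -6/5 → sign −
step 3: pivot -19/6 → sign −
step 4: pivot -3/19 → sign −
signature = (0, 5, 0)

Answer: (0, 5, 0)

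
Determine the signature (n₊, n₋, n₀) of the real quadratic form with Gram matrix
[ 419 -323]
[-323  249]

Answer: (2, 0, 0)

Derivation:
step 0: pivot 419 → sign +
step 1: pivot 2/419 → sign +
signature = (2, 0, 0)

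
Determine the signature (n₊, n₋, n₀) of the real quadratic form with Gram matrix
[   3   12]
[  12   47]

Answer: (1, 1, 0)

Derivation:
step 0: pivot 3 → sign +
step 1: pivot -1 → sign −
signature = (1, 1, 0)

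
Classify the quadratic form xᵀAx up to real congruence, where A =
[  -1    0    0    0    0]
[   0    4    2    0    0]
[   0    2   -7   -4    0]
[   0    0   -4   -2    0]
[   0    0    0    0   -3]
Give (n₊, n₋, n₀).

Answer: (1, 3, 1)

Derivation:
step 0: pivot -1 → sign −
step 1: pivot 4 → sign +
step 2: pivot -8 → sign −
step 3: pivot -3 → sign −
step 4: row/col 4 already zero → sign 0
signature = (1, 3, 1)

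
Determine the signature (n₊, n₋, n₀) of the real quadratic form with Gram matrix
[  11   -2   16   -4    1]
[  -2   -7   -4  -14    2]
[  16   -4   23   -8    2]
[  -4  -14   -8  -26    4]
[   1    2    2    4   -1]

Answer: (2, 2, 1)

Derivation:
step 0: pivot 11 → sign +
step 1: pivot -81/11 → sign −
step 2: pivot -1/9 → sign −
step 3: pivot 2 → sign +
step 4: row/col 4 already zero → sign 0
signature = (2, 2, 1)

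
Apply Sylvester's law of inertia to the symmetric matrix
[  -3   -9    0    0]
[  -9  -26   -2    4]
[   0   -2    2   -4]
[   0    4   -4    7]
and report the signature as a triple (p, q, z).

Answer: (1, 3, 0)

Derivation:
step 0: pivot -3 → sign −
step 1: pivot 1 → sign +
step 2: pivot -2 → sign −
step 3: pivot -1 → sign −
signature = (1, 3, 0)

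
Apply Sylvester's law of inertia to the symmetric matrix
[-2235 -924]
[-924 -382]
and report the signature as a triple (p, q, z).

Answer: (1, 1, 0)

Derivation:
step 0: pivot -2235 → sign −
step 1: pivot 2/745 → sign +
signature = (1, 1, 0)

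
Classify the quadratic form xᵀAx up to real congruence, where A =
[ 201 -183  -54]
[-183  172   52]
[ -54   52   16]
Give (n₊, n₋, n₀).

Answer: (2, 0, 1)

Derivation:
step 0: pivot 201 → sign +
step 1: pivot 361/67 → sign +
step 2: row/col 2 already zero → sign 0
signature = (2, 0, 1)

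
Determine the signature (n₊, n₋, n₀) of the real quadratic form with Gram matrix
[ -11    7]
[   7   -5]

Answer: (0, 2, 0)

Derivation:
step 0: pivot -11 → sign −
step 1: pivot -6/11 → sign −
signature = (0, 2, 0)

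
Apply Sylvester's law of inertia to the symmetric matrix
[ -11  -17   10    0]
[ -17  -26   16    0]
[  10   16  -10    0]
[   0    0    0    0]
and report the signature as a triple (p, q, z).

Answer: (1, 2, 1)

Derivation:
step 0: pivot -11 → sign −
step 1: pivot 3/11 → sign +
step 2: pivot -2 → sign −
step 3: row/col 3 already zero → sign 0
signature = (1, 2, 1)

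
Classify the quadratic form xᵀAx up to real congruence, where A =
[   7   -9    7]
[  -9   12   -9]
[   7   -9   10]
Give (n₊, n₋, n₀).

step 0: pivot 7 → sign +
step 1: pivot 3/7 → sign +
step 2: pivot 3 → sign +
signature = (3, 0, 0)

Answer: (3, 0, 0)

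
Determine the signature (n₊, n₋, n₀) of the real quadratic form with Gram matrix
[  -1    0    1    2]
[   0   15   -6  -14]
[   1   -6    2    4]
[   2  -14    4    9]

step 0: pivot -1 → sign −
step 1: pivot 15 → sign +
step 2: pivot 3/5 → sign +
step 3: pivot -1/3 → sign −
signature = (2, 2, 0)

Answer: (2, 2, 0)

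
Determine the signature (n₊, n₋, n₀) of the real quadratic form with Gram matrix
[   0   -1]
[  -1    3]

step 0: pivot 3 → sign +
step 1: pivot -1/3 → sign −
signature = (1, 1, 0)

Answer: (1, 1, 0)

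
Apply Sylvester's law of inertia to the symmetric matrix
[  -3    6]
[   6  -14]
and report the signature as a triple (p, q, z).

step 0: pivot -3 → sign −
step 1: pivot -2 → sign −
signature = (0, 2, 0)

Answer: (0, 2, 0)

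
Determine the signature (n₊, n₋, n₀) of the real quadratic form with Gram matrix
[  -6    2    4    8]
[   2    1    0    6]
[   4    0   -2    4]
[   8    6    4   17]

step 0: pivot -6 → sign −
step 1: pivot 5/3 → sign +
step 2: pivot -2/5 → sign −
step 3: pivot -3 → sign −
signature = (1, 3, 0)

Answer: (1, 3, 0)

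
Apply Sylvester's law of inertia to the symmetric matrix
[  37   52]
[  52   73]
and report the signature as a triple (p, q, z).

step 0: pivot 37 → sign +
step 1: pivot -3/37 → sign −
signature = (1, 1, 0)

Answer: (1, 1, 0)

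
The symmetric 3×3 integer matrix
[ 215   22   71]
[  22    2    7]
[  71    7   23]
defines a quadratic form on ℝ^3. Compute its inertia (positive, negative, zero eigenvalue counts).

step 0: pivot 215 → sign +
step 1: pivot -54/215 → sign −
step 2: pivot -1/6 → sign −
signature = (1, 2, 0)

Answer: (1, 2, 0)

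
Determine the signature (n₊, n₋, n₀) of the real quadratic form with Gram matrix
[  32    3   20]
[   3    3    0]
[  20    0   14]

step 0: pivot 32 → sign +
step 1: pivot 87/32 → sign +
step 2: pivot 6/29 → sign +
signature = (3, 0, 0)

Answer: (3, 0, 0)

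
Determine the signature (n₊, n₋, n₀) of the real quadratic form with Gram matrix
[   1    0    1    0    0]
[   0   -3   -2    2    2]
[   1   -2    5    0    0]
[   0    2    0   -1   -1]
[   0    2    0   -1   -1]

step 0: pivot 1 → sign +
step 1: pivot -3 → sign −
step 2: pivot 16/3 → sign +
step 3: row/col 3 already zero → sign 0
step 4: row/col 4 already zero → sign 0
signature = (2, 1, 2)

Answer: (2, 1, 2)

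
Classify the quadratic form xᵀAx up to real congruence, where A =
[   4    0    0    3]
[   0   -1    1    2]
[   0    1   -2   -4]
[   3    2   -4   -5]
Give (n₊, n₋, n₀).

step 0: pivot 4 → sign +
step 1: pivot -1 → sign −
step 2: pivot -1 → sign −
step 3: pivot 3/4 → sign +
signature = (2, 2, 0)

Answer: (2, 2, 0)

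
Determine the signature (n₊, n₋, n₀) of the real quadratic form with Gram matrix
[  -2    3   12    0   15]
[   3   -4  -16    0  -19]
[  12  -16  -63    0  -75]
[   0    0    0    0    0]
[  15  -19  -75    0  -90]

Answer: (2, 2, 1)

Derivation:
step 0: pivot -2 → sign −
step 1: pivot 1/2 → sign +
step 2: pivot 1 → sign +
step 3: pivot -3 → sign −
step 4: row/col 4 already zero → sign 0
signature = (2, 2, 1)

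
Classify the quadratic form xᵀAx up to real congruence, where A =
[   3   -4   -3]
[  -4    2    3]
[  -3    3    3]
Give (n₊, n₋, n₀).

Answer: (2, 1, 0)

Derivation:
step 0: pivot 3 → sign +
step 1: pivot -10/3 → sign −
step 2: pivot 3/10 → sign +
signature = (2, 1, 0)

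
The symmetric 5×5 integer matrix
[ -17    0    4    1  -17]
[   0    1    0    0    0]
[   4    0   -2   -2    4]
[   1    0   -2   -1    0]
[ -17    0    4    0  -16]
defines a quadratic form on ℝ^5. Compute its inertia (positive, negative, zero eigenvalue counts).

Answer: (3, 2, 0)

Derivation:
step 0: pivot -17 → sign −
step 1: pivot 1 → sign +
step 2: pivot -18/17 → sign −
step 3: pivot 2 → sign +
step 4: pivot 1/2 → sign +
signature = (3, 2, 0)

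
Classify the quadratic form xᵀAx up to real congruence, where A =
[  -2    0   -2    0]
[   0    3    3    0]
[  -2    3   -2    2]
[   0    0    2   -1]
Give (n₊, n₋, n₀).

step 0: pivot -2 → sign −
step 1: pivot 3 → sign +
step 2: pivot -3 → sign −
step 3: pivot 1/3 → sign +
signature = (2, 2, 0)

Answer: (2, 2, 0)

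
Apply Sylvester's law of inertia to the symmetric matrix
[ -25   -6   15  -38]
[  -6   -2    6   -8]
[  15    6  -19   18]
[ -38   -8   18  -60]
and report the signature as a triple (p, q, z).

Answer: (1, 2, 1)

Derivation:
step 0: pivot -25 → sign −
step 1: pivot -14/25 → sign −
step 2: pivot 2/7 → sign +
step 3: row/col 3 already zero → sign 0
signature = (1, 2, 1)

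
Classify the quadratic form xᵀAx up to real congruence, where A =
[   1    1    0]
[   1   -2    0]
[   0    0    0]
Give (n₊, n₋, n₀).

Answer: (1, 1, 1)

Derivation:
step 0: pivot 1 → sign +
step 1: pivot -3 → sign −
step 2: row/col 2 already zero → sign 0
signature = (1, 1, 1)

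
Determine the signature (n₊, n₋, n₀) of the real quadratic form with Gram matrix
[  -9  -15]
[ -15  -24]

Answer: (1, 1, 0)

Derivation:
step 0: pivot -9 → sign −
step 1: pivot 1 → sign +
signature = (1, 1, 0)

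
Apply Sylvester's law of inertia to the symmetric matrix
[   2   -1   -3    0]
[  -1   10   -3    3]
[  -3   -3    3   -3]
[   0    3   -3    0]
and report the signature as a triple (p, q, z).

Answer: (2, 2, 0)

Derivation:
step 0: pivot 2 → sign +
step 1: pivot 19/2 → sign +
step 2: pivot -69/19 → sign −
step 3: pivot -6/23 → sign −
signature = (2, 2, 0)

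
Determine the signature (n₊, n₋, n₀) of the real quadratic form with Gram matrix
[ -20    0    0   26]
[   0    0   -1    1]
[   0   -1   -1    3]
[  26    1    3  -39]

Answer: (1, 3, 0)

Derivation:
step 0: pivot -20 → sign −
step 1: pivot -1 → sign −
step 2: pivot 1 → sign +
step 3: pivot -1/5 → sign −
signature = (1, 3, 0)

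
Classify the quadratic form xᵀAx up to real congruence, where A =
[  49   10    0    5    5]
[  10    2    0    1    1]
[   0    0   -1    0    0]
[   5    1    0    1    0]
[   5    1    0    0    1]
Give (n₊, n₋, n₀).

Answer: (2, 2, 1)

Derivation:
step 0: pivot 49 → sign +
step 1: pivot -2/49 → sign −
step 2: pivot -1 → sign −
step 3: pivot 1/2 → sign +
step 4: row/col 4 already zero → sign 0
signature = (2, 2, 1)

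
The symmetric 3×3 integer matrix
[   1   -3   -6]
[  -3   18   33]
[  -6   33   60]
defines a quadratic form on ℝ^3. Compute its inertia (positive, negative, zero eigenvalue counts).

Answer: (2, 1, 0)

Derivation:
step 0: pivot 1 → sign +
step 1: pivot 9 → sign +
step 2: pivot -1 → sign −
signature = (2, 1, 0)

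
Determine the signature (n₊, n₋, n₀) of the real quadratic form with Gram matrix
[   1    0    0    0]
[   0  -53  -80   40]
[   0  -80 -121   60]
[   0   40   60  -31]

Answer: (1, 3, 0)

Derivation:
step 0: pivot 1 → sign +
step 1: pivot -53 → sign −
step 2: pivot -13/53 → sign −
step 3: pivot -3/13 → sign −
signature = (1, 3, 0)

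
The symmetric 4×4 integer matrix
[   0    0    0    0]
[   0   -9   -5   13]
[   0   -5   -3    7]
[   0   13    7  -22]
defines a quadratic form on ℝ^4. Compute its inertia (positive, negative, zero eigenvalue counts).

Answer: (0, 3, 1)

Derivation:
step 0: pivot -9 → sign −
step 1: pivot -2/9 → sign −
step 2: pivot -3 → sign −
step 3: row/col 3 already zero → sign 0
signature = (0, 3, 1)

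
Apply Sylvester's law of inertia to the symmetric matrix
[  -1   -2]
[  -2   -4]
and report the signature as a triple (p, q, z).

Answer: (0, 1, 1)

Derivation:
step 0: pivot -1 → sign −
step 1: row/col 1 already zero → sign 0
signature = (0, 1, 1)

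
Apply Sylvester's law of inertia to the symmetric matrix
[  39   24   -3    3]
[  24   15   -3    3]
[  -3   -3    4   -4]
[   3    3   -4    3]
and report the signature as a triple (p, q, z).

step 0: pivot 39 → sign +
step 1: pivot 3/13 → sign +
step 2: pivot -2 → sign −
step 3: pivot -1 → sign −
signature = (2, 2, 0)

Answer: (2, 2, 0)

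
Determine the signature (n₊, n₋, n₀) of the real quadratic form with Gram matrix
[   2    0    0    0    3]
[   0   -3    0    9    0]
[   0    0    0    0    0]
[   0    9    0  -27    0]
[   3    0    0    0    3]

Answer: (1, 2, 2)

Derivation:
step 0: pivot 2 → sign +
step 1: pivot -3 → sign −
step 2: pivot -3/2 → sign −
step 3: row/col 3 already zero → sign 0
step 4: row/col 4 already zero → sign 0
signature = (1, 2, 2)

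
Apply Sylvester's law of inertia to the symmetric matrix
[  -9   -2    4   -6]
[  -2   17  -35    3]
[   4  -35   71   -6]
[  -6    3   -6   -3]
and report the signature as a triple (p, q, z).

step 0: pivot -9 → sign −
step 1: pivot 157/9 → sign +
step 2: pivot -166/157 → sign −
step 3: pivot -3/166 → sign −
signature = (1, 3, 0)

Answer: (1, 3, 0)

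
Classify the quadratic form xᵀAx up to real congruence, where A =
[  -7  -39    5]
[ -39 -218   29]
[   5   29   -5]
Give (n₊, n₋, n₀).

Answer: (1, 2, 0)

Derivation:
step 0: pivot -7 → sign −
step 1: pivot -5/7 → sign −
step 2: pivot 2/5 → sign +
signature = (1, 2, 0)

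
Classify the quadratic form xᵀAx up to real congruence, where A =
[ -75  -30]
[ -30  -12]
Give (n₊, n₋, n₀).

step 0: pivot -75 → sign −
step 1: row/col 1 already zero → sign 0
signature = (0, 1, 1)

Answer: (0, 1, 1)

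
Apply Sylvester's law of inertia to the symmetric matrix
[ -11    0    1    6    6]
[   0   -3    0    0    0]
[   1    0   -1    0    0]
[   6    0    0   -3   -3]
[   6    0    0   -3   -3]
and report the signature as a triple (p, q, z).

Answer: (1, 3, 1)

Derivation:
step 0: pivot -11 → sign −
step 1: pivot -3 → sign −
step 2: pivot -10/11 → sign −
step 3: pivot 3/5 → sign +
step 4: row/col 4 already zero → sign 0
signature = (1, 3, 1)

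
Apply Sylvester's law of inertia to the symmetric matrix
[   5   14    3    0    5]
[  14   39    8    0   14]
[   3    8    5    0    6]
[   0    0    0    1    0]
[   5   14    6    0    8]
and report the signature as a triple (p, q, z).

step 0: pivot 5 → sign +
step 1: pivot -1/5 → sign −
step 2: pivot 4 → sign +
step 3: pivot 1 → sign +
step 4: pivot 3/4 → sign +
signature = (4, 1, 0)

Answer: (4, 1, 0)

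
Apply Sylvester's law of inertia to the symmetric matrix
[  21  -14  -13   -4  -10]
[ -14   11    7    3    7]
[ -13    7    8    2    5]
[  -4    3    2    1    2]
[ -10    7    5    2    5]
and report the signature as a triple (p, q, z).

step 0: pivot 21 → sign +
step 1: pivot 5/3 → sign +
step 2: pivot -12/7 → sign −
step 3: pivot 11/60 → sign +
step 4: pivot 6/11 → sign +
signature = (4, 1, 0)

Answer: (4, 1, 0)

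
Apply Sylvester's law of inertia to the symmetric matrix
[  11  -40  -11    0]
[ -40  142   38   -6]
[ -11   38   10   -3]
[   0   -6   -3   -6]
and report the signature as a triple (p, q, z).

step 0: pivot 11 → sign +
step 1: pivot -38/11 → sign −
step 2: pivot 3/19 → sign +
step 3: pivot 3 → sign +
signature = (3, 1, 0)

Answer: (3, 1, 0)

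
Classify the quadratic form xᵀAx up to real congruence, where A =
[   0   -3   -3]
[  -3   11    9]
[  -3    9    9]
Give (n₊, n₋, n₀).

Answer: (2, 1, 0)

Derivation:
step 0: pivot 11 → sign +
step 1: pivot -9/11 → sign −
step 2: pivot 2 → sign +
signature = (2, 1, 0)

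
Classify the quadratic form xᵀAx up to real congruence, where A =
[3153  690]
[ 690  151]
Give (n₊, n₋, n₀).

step 0: pivot 3153 → sign +
step 1: pivot 1/1051 → sign +
signature = (2, 0, 0)

Answer: (2, 0, 0)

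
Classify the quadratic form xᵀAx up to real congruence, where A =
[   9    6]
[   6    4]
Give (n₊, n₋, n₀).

Answer: (1, 0, 1)

Derivation:
step 0: pivot 9 → sign +
step 1: row/col 1 already zero → sign 0
signature = (1, 0, 1)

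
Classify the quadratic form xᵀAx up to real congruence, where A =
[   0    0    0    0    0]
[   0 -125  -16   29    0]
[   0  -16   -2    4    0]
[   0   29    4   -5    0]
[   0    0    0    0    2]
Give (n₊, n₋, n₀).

Answer: (2, 1, 2)

Derivation:
step 0: pivot -125 → sign −
step 1: pivot 6/125 → sign +
step 2: pivot 2 → sign +
step 3: row/col 3 already zero → sign 0
step 4: row/col 4 already zero → sign 0
signature = (2, 1, 2)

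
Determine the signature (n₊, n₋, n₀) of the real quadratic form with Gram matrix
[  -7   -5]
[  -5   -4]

step 0: pivot -7 → sign −
step 1: pivot -3/7 → sign −
signature = (0, 2, 0)

Answer: (0, 2, 0)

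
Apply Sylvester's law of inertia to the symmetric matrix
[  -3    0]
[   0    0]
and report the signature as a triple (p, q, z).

Answer: (0, 1, 1)

Derivation:
step 0: pivot -3 → sign −
step 1: row/col 1 already zero → sign 0
signature = (0, 1, 1)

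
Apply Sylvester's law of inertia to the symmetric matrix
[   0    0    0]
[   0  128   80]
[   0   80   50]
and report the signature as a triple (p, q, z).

Answer: (1, 0, 2)

Derivation:
step 0: pivot 128 → sign +
step 1: row/col 1 already zero → sign 0
step 2: row/col 2 already zero → sign 0
signature = (1, 0, 2)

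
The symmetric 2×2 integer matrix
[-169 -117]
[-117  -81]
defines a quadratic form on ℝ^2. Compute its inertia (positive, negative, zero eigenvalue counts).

step 0: pivot -169 → sign −
step 1: row/col 1 already zero → sign 0
signature = (0, 1, 1)

Answer: (0, 1, 1)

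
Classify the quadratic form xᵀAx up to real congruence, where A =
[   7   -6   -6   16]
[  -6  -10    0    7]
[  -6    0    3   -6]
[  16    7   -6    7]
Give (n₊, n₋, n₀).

step 0: pivot 7 → sign +
step 1: pivot -106/7 → sign −
step 2: pivot -21/53 → sign −
step 3: pivot -1/14 → sign −
signature = (1, 3, 0)

Answer: (1, 3, 0)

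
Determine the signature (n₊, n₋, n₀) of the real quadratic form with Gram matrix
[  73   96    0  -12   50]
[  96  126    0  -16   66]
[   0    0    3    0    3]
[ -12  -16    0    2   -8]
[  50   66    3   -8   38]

step 0: pivot 73 → sign +
step 1: pivot -18/73 → sign −
step 2: pivot 3 → sign +
step 3: pivot 2/9 → sign +
step 4: pivot 1 → sign +
signature = (4, 1, 0)

Answer: (4, 1, 0)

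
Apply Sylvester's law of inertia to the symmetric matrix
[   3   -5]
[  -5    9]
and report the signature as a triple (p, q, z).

Answer: (2, 0, 0)

Derivation:
step 0: pivot 3 → sign +
step 1: pivot 2/3 → sign +
signature = (2, 0, 0)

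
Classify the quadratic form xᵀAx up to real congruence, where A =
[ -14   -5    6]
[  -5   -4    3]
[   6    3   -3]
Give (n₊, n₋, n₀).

Answer: (0, 3, 0)

Derivation:
step 0: pivot -14 → sign −
step 1: pivot -31/14 → sign −
step 2: pivot -3/31 → sign −
signature = (0, 3, 0)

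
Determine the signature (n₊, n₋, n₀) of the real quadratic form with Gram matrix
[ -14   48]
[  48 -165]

step 0: pivot -14 → sign −
step 1: pivot -3/7 → sign −
signature = (0, 2, 0)

Answer: (0, 2, 0)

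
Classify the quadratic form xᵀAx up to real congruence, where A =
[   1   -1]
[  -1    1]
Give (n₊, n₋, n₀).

step 0: pivot 1 → sign +
step 1: row/col 1 already zero → sign 0
signature = (1, 0, 1)

Answer: (1, 0, 1)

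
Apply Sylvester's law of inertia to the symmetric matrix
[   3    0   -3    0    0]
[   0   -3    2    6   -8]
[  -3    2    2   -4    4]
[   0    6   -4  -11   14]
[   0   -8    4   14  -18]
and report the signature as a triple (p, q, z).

Answer: (3, 2, 0)

Derivation:
step 0: pivot 3 → sign +
step 1: pivot -3 → sign −
step 2: pivot 1/3 → sign +
step 3: pivot 1 → sign +
step 4: pivot -6 → sign −
signature = (3, 2, 0)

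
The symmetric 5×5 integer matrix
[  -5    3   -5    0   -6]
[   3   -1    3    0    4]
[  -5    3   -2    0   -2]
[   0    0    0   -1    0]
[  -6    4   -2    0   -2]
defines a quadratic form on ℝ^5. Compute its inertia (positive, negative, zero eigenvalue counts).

step 0: pivot -5 → sign −
step 1: pivot 4/5 → sign +
step 2: pivot 3 → sign +
step 3: pivot -1 → sign −
step 4: pivot -1/3 → sign −
signature = (2, 3, 0)

Answer: (2, 3, 0)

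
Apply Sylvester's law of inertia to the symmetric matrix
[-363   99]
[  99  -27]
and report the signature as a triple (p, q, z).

step 0: pivot -363 → sign −
step 1: row/col 1 already zero → sign 0
signature = (0, 1, 1)

Answer: (0, 1, 1)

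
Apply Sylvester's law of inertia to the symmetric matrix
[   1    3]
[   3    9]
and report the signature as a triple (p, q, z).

step 0: pivot 1 → sign +
step 1: row/col 1 already zero → sign 0
signature = (1, 0, 1)

Answer: (1, 0, 1)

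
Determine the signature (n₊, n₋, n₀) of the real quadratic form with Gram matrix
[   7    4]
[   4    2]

Answer: (1, 1, 0)

Derivation:
step 0: pivot 7 → sign +
step 1: pivot -2/7 → sign −
signature = (1, 1, 0)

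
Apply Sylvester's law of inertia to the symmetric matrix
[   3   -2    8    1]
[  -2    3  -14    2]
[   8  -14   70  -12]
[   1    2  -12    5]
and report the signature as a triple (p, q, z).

step 0: pivot 3 → sign +
step 1: pivot 5/3 → sign +
step 2: pivot 18/5 → sign +
step 3: pivot 2/9 → sign +
signature = (4, 0, 0)

Answer: (4, 0, 0)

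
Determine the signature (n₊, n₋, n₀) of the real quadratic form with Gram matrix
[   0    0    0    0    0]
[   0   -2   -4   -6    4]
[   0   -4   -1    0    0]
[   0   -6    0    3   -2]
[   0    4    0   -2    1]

step 0: pivot -2 → sign −
step 1: pivot 7 → sign +
step 2: pivot 3/7 → sign +
step 3: pivot -1/3 → sign −
step 4: row/col 4 already zero → sign 0
signature = (2, 2, 1)

Answer: (2, 2, 1)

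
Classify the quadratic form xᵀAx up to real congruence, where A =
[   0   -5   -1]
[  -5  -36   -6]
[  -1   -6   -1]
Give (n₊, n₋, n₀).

step 0: pivot -36 → sign −
step 1: pivot 25/36 → sign +
step 2: pivot -1/25 → sign −
signature = (1, 2, 0)

Answer: (1, 2, 0)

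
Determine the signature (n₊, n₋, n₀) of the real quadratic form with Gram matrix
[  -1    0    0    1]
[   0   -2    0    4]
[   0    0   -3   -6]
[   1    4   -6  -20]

step 0: pivot -1 → sign −
step 1: pivot -2 → sign −
step 2: pivot -3 → sign −
step 3: pivot 1 → sign +
signature = (1, 3, 0)

Answer: (1, 3, 0)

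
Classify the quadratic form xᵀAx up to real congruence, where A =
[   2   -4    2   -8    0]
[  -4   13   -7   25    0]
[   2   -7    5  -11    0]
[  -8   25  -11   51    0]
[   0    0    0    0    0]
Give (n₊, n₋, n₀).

Answer: (3, 1, 1)

Derivation:
step 0: pivot 2 → sign +
step 1: pivot 5 → sign +
step 2: pivot 6/5 → sign +
step 3: pivot -2 → sign −
step 4: row/col 4 already zero → sign 0
signature = (3, 1, 1)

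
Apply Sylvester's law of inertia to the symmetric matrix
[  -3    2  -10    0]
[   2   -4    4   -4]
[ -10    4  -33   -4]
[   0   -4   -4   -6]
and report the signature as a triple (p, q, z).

Answer: (1, 2, 1)

Derivation:
step 0: pivot -3 → sign −
step 1: pivot -8/3 → sign −
step 2: pivot 3 → sign +
step 3: row/col 3 already zero → sign 0
signature = (1, 2, 1)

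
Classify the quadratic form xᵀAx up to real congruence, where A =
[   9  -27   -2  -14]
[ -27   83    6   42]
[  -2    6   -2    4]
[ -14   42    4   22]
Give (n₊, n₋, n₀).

step 0: pivot 9 → sign +
step 1: pivot 2 → sign +
step 2: pivot -22/9 → sign −
step 3: pivot 6/11 → sign +
signature = (3, 1, 0)

Answer: (3, 1, 0)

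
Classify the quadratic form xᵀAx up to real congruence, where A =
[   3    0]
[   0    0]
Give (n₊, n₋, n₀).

step 0: pivot 3 → sign +
step 1: row/col 1 already zero → sign 0
signature = (1, 0, 1)

Answer: (1, 0, 1)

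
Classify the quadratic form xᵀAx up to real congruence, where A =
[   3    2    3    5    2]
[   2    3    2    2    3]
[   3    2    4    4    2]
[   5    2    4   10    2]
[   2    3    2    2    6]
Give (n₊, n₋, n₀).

step 0: pivot 3 → sign +
step 1: pivot 5/3 → sign +
step 2: pivot 1 → sign +
step 3: pivot -2/5 → sign −
step 4: pivot 3 → sign +
signature = (4, 1, 0)

Answer: (4, 1, 0)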